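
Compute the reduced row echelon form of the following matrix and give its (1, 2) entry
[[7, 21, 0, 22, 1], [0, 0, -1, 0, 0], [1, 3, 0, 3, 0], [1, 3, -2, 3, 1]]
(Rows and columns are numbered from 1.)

ρ1 ← 1/7·ρ1
ρ3 ← ρ3 − ρ1
ρ4 ← ρ4 − ρ1
ρ2 ← -1·ρ2
ρ4 ← ρ4 + 2·ρ2
ρ3 ← -7·ρ3
ρ4 ← ρ4 + 1/7·ρ3
ρ3 ← ρ3 − ρ4
ρ1 ← ρ1 − 1/7·ρ4
ρ1 ← ρ1 − 22/7·ρ3

3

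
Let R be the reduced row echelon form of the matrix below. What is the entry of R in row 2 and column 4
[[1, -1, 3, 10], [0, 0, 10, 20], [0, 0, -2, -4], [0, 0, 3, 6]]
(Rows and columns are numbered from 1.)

2

ρ2 -> 1/10·ρ2
ρ3 -> ρ3 + 2·ρ2
ρ4 -> ρ4 − 3·ρ2
ρ1 -> ρ1 − 3·ρ2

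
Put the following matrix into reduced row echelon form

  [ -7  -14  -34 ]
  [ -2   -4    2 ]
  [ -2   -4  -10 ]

[[1, 2, 0], [0, 0, 1], [0, 0, 0]]

R1 → -1/7·R1
  [  1   2  34/7 ]
  [ -2  -4     2 ]
  [ -2  -4   -10 ]
R2 → R2 + 2·R1
  [  1   2  34/7 ]
  [  0   0  82/7 ]
  [ -2  -4   -10 ]
R3 → R3 + 2·R1
  [ 1  2  34/7 ]
  [ 0  0  82/7 ]
  [ 0  0  -2/7 ]
R2 → 7/82·R2
  [ 1  2  34/7 ]
  [ 0  0     1 ]
  [ 0  0  -2/7 ]
R3 → R3 + 2/7·R2
  [ 1  2  34/7 ]
  [ 0  0     1 ]
  [ 0  0     0 ]
R1 → R1 − 34/7·R2
  [ 1  2  0 ]
  [ 0  0  1 ]
  [ 0  0  0 ]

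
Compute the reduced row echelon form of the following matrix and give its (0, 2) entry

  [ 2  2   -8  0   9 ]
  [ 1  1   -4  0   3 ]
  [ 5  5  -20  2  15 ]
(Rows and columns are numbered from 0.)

-4

ρ1 ← 1/2·ρ1
  [ 1  1   -4  0  9/2 ]
  [ 1  1   -4  0    3 ]
  [ 5  5  -20  2   15 ]
ρ2 ← ρ2 − ρ1
  [ 1  1   -4  0   9/2 ]
  [ 0  0    0  0  -3/2 ]
  [ 5  5  -20  2    15 ]
ρ3 ← ρ3 − 5·ρ1
  [ 1  1  -4  0    9/2 ]
  [ 0  0   0  0   -3/2 ]
  [ 0  0   0  2  -15/2 ]
ρ2 <=> ρ3
  [ 1  1  -4  0    9/2 ]
  [ 0  0   0  2  -15/2 ]
  [ 0  0   0  0   -3/2 ]
ρ2 ← 1/2·ρ2
  [ 1  1  -4  0    9/2 ]
  [ 0  0   0  1  -15/4 ]
  [ 0  0   0  0   -3/2 ]
ρ3 ← -2/3·ρ3
  [ 1  1  -4  0    9/2 ]
  [ 0  0   0  1  -15/4 ]
  [ 0  0   0  0      1 ]
ρ2 ← ρ2 + 15/4·ρ3
  [ 1  1  -4  0  9/2 ]
  [ 0  0   0  1    0 ]
  [ 0  0   0  0    1 ]
ρ1 ← ρ1 − 9/2·ρ3
  [ 1  1  -4  0  0 ]
  [ 0  0   0  1  0 ]
  [ 0  0   0  0  1 ]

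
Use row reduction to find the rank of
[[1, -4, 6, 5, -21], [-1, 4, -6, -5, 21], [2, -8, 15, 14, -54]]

r2 ← r2 + r1
  [ 1  -4   6   5  -21 ]
  [ 0   0   0   0    0 ]
  [ 2  -8  15  14  -54 ]
r3 ← r3 − 2·r1
  [ 1  -4  6  5  -21 ]
  [ 0   0  0  0    0 ]
  [ 0   0  3  4  -12 ]
r2 <=> r3
  [ 1  -4  6  5  -21 ]
  [ 0   0  3  4  -12 ]
  [ 0   0  0  0    0 ]
r2 ← 1/3·r2
  [ 1  -4  6    5  -21 ]
  [ 0   0  1  4/3   -4 ]
  [ 0   0  0    0    0 ]
r1 ← r1 − 6·r2
  [ 1  -4  0   -3   3 ]
  [ 0   0  1  4/3  -4 ]
  [ 0   0  0    0   0 ]
The reduced form has 2 nonzero rows.

rank = 2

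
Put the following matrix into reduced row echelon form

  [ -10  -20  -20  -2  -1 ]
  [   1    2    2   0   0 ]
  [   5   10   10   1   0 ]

[[1, 2, 2, 0, 0], [0, 0, 0, 1, 0], [0, 0, 0, 0, 1]]

r1 := -1/10·r1
  [ 1   2   2  1/5  1/10 ]
  [ 1   2   2    0     0 ]
  [ 5  10  10    1     0 ]
r2 := r2 − r1
  [ 1   2   2   1/5   1/10 ]
  [ 0   0   0  -1/5  -1/10 ]
  [ 5  10  10     1      0 ]
r3 := r3 − 5·r1
  [ 1  2  2   1/5   1/10 ]
  [ 0  0  0  -1/5  -1/10 ]
  [ 0  0  0     0   -1/2 ]
r2 := -5·r2
  [ 1  2  2  1/5  1/10 ]
  [ 0  0  0    1   1/2 ]
  [ 0  0  0    0  -1/2 ]
r3 := -2·r3
  [ 1  2  2  1/5  1/10 ]
  [ 0  0  0    1   1/2 ]
  [ 0  0  0    0     1 ]
r2 := r2 − 1/2·r3
  [ 1  2  2  1/5  1/10 ]
  [ 0  0  0    1     0 ]
  [ 0  0  0    0     1 ]
r1 := r1 − 1/10·r3
  [ 1  2  2  1/5  0 ]
  [ 0  0  0    1  0 ]
  [ 0  0  0    0  1 ]
r1 := r1 − 1/5·r2
  [ 1  2  2  0  0 ]
  [ 0  0  0  1  0 ]
  [ 0  0  0  0  1 ]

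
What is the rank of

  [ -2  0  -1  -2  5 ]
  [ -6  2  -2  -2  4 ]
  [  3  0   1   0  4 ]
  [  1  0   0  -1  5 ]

rank = 4

Multiply R1 by -1/2.
  [  1  0  1/2   1  -5/2 ]
  [ -6  2   -2  -2     4 ]
  [  3  0    1   0     4 ]
  [  1  0    0  -1     5 ]
Add 6 times R1 to R2.
  [ 1  0  1/2   1  -5/2 ]
  [ 0  2    1   4   -11 ]
  [ 3  0    1   0     4 ]
  [ 1  0    0  -1     5 ]
Subtract 3 times R1 from R3.
  [ 1  0   1/2   1  -5/2 ]
  [ 0  2     1   4   -11 ]
  [ 0  0  -1/2  -3  23/2 ]
  [ 1  0     0  -1     5 ]
Subtract R1 from R4.
  [ 1  0   1/2   1  -5/2 ]
  [ 0  2     1   4   -11 ]
  [ 0  0  -1/2  -3  23/2 ]
  [ 0  0  -1/2  -2  15/2 ]
Multiply R2 by 1/2.
  [ 1  0   1/2   1   -5/2 ]
  [ 0  1   1/2   2  -11/2 ]
  [ 0  0  -1/2  -3   23/2 ]
  [ 0  0  -1/2  -2   15/2 ]
Multiply R3 by -2.
  [ 1  0   1/2   1   -5/2 ]
  [ 0  1   1/2   2  -11/2 ]
  [ 0  0     1   6    -23 ]
  [ 0  0  -1/2  -2   15/2 ]
Add 1/2 times R3 to R4.
  [ 1  0  1/2  1   -5/2 ]
  [ 0  1  1/2  2  -11/2 ]
  [ 0  0    1  6    -23 ]
  [ 0  0    0  1     -4 ]
Subtract 6 times R4 from R3.
  [ 1  0  1/2  1   -5/2 ]
  [ 0  1  1/2  2  -11/2 ]
  [ 0  0    1  0      1 ]
  [ 0  0    0  1     -4 ]
Subtract 2 times R4 from R2.
  [ 1  0  1/2  1  -5/2 ]
  [ 0  1  1/2  0   5/2 ]
  [ 0  0    1  0     1 ]
  [ 0  0    0  1    -4 ]
Subtract R4 from R1.
  [ 1  0  1/2  0  3/2 ]
  [ 0  1  1/2  0  5/2 ]
  [ 0  0    1  0    1 ]
  [ 0  0    0  1   -4 ]
Subtract 1/2 times R3 from R2.
  [ 1  0  1/2  0  3/2 ]
  [ 0  1    0  0    2 ]
  [ 0  0    1  0    1 ]
  [ 0  0    0  1   -4 ]
Subtract 1/2 times R3 from R1.
  [ 1  0  0  0   1 ]
  [ 0  1  0  0   2 ]
  [ 0  0  1  0   1 ]
  [ 0  0  0  1  -4 ]
The reduced form has 4 nonzero rows.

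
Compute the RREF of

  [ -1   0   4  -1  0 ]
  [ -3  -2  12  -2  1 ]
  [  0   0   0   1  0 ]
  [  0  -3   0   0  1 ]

[[1, 0, -4, 0, 0], [0, 1, 0, 0, 0], [0, 0, 0, 1, 0], [0, 0, 0, 0, 1]]

R1 → -1·R1
  [  1   0  -4   1  0 ]
  [ -3  -2  12  -2  1 ]
  [  0   0   0   1  0 ]
  [  0  -3   0   0  1 ]
R2 → R2 + 3·R1
  [ 1   0  -4  1  0 ]
  [ 0  -2   0  1  1 ]
  [ 0   0   0  1  0 ]
  [ 0  -3   0  0  1 ]
R2 → -1/2·R2
  [ 1   0  -4     1     0 ]
  [ 0   1   0  -1/2  -1/2 ]
  [ 0   0   0     1     0 ]
  [ 0  -3   0     0     1 ]
R4 → R4 + 3·R2
  [ 1  0  -4     1     0 ]
  [ 0  1   0  -1/2  -1/2 ]
  [ 0  0   0     1     0 ]
  [ 0  0   0  -3/2  -1/2 ]
R4 → R4 + 3/2·R3
  [ 1  0  -4     1     0 ]
  [ 0  1   0  -1/2  -1/2 ]
  [ 0  0   0     1     0 ]
  [ 0  0   0     0  -1/2 ]
R4 → -2·R4
  [ 1  0  -4     1     0 ]
  [ 0  1   0  -1/2  -1/2 ]
  [ 0  0   0     1     0 ]
  [ 0  0   0     0     1 ]
R2 → R2 + 1/2·R4
  [ 1  0  -4     1  0 ]
  [ 0  1   0  -1/2  0 ]
  [ 0  0   0     1  0 ]
  [ 0  0   0     0  1 ]
R2 → R2 + 1/2·R3
  [ 1  0  -4  1  0 ]
  [ 0  1   0  0  0 ]
  [ 0  0   0  1  0 ]
  [ 0  0   0  0  1 ]
R1 → R1 − R3
  [ 1  0  -4  0  0 ]
  [ 0  1   0  0  0 ]
  [ 0  0   0  1  0 ]
  [ 0  0   0  0  1 ]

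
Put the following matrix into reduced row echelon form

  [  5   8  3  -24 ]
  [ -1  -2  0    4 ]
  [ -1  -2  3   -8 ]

R1 ← 1/5·R1
  [  1  8/5  3/5  -24/5 ]
  [ -1   -2    0      4 ]
  [ -1   -2    3     -8 ]
R2 ← R2 + R1
  [  1   8/5  3/5  -24/5 ]
  [  0  -2/5  3/5   -4/5 ]
  [ -1    -2    3     -8 ]
R3 ← R3 + R1
  [ 1   8/5   3/5  -24/5 ]
  [ 0  -2/5   3/5   -4/5 ]
  [ 0  -2/5  18/5  -64/5 ]
R2 ← -5/2·R2
  [ 1   8/5   3/5  -24/5 ]
  [ 0     1  -3/2      2 ]
  [ 0  -2/5  18/5  -64/5 ]
R3 ← R3 + 2/5·R2
  [ 1  8/5   3/5  -24/5 ]
  [ 0    1  -3/2      2 ]
  [ 0    0     3    -12 ]
R3 ← 1/3·R3
  [ 1  8/5   3/5  -24/5 ]
  [ 0    1  -3/2      2 ]
  [ 0    0     1     -4 ]
R2 ← R2 + 3/2·R3
  [ 1  8/5  3/5  -24/5 ]
  [ 0    1    0     -4 ]
  [ 0    0    1     -4 ]
R1 ← R1 − 3/5·R3
  [ 1  8/5  0  -12/5 ]
  [ 0    1  0     -4 ]
  [ 0    0  1     -4 ]
R1 ← R1 − 8/5·R2
  [ 1  0  0   4 ]
  [ 0  1  0  -4 ]
  [ 0  0  1  -4 ]

[[1, 0, 0, 4], [0, 1, 0, -4], [0, 0, 1, -4]]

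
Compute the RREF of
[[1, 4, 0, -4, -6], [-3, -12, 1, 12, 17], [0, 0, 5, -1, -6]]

R2 → R2 + 3·R1
  [ 1  4  0  -4  -6 ]
  [ 0  0  1   0  -1 ]
  [ 0  0  5  -1  -6 ]
R3 → R3 − 5·R2
  [ 1  4  0  -4  -6 ]
  [ 0  0  1   0  -1 ]
  [ 0  0  0  -1  -1 ]
R3 → -1·R3
  [ 1  4  0  -4  -6 ]
  [ 0  0  1   0  -1 ]
  [ 0  0  0   1   1 ]
R1 → R1 + 4·R3
  [ 1  4  0  0  -2 ]
  [ 0  0  1  0  -1 ]
  [ 0  0  0  1   1 ]

[[1, 4, 0, 0, -2], [0, 0, 1, 0, -1], [0, 0, 0, 1, 1]]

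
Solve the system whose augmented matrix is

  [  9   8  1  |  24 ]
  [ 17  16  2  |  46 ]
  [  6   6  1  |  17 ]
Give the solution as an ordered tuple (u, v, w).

ρ1 ← 1/9·ρ1
  [  1  8/9  1/9  |  8/3 ]
  [ 17   16    2  |   46 ]
  [  6    6    1  |   17 ]
ρ2 ← ρ2 − 17·ρ1
  [ 1  8/9  1/9  |  8/3 ]
  [ 0  8/9  1/9  |  2/3 ]
  [ 6    6    1  |   17 ]
ρ3 ← ρ3 − 6·ρ1
  [ 1  8/9  1/9  |  8/3 ]
  [ 0  8/9  1/9  |  2/3 ]
  [ 0  2/3  1/3  |    1 ]
ρ2 ← 9/8·ρ2
  [ 1  8/9  1/9  |  8/3 ]
  [ 0    1  1/8  |  3/4 ]
  [ 0  2/3  1/3  |    1 ]
ρ3 ← ρ3 − 2/3·ρ2
  [ 1  8/9  1/9  |  8/3 ]
  [ 0    1  1/8  |  3/4 ]
  [ 0    0  1/4  |  1/2 ]
ρ3 ← 4·ρ3
  [ 1  8/9  1/9  |  8/3 ]
  [ 0    1  1/8  |  3/4 ]
  [ 0    0    1  |    2 ]
ρ2 ← ρ2 − 1/8·ρ3
  [ 1  8/9  1/9  |  8/3 ]
  [ 0    1    0  |  1/2 ]
  [ 0    0    1  |    2 ]
ρ1 ← ρ1 − 1/9·ρ3
  [ 1  8/9  0  |  22/9 ]
  [ 0    1  0  |   1/2 ]
  [ 0    0  1  |     2 ]
ρ1 ← ρ1 − 8/9·ρ2
  [ 1  0  0  |    2 ]
  [ 0  1  0  |  1/2 ]
  [ 0  0  1  |    2 ]
Reading off the last column: u = 2, v = 1/2, w = 2.

(2, 1/2, 2)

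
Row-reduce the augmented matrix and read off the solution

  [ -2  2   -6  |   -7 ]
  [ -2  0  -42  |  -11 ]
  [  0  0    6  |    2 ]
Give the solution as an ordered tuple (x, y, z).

Multiply r1 by -1/2.
  [  1  -1    3  |  7/2 ]
  [ -2   0  -42  |  -11 ]
  [  0   0    6  |    2 ]
Add 2 times r1 to r2.
  [ 1  -1    3  |  7/2 ]
  [ 0  -2  -36  |   -4 ]
  [ 0   0    6  |    2 ]
Multiply r2 by -1/2.
  [ 1  -1   3  |  7/2 ]
  [ 0   1  18  |    2 ]
  [ 0   0   6  |    2 ]
Multiply r3 by 1/6.
  [ 1  -1   3  |  7/2 ]
  [ 0   1  18  |    2 ]
  [ 0   0   1  |  1/3 ]
Subtract 18 times r3 from r2.
  [ 1  -1  3  |  7/2 ]
  [ 0   1  0  |   -4 ]
  [ 0   0  1  |  1/3 ]
Subtract 3 times r3 from r1.
  [ 1  -1  0  |  5/2 ]
  [ 0   1  0  |   -4 ]
  [ 0   0  1  |  1/3 ]
Add r2 to r1.
  [ 1  0  0  |  -3/2 ]
  [ 0  1  0  |    -4 ]
  [ 0  0  1  |   1/3 ]
Reading off the last column: x = -3/2, y = -4, z = 1/3.

(-3/2, -4, 1/3)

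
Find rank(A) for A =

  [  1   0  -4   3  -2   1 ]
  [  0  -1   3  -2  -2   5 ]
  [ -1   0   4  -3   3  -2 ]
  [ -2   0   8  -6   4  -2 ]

rank = 3

R3 -> R3 + R1
  [  1   0  -4   3  -2   1 ]
  [  0  -1   3  -2  -2   5 ]
  [  0   0   0   0   1  -1 ]
  [ -2   0   8  -6   4  -2 ]
R4 -> R4 + 2·R1
  [ 1   0  -4   3  -2   1 ]
  [ 0  -1   3  -2  -2   5 ]
  [ 0   0   0   0   1  -1 ]
  [ 0   0   0   0   0   0 ]
R2 -> -1·R2
  [ 1  0  -4  3  -2   1 ]
  [ 0  1  -3  2   2  -5 ]
  [ 0  0   0  0   1  -1 ]
  [ 0  0   0  0   0   0 ]
R2 -> R2 − 2·R3
  [ 1  0  -4  3  -2   1 ]
  [ 0  1  -3  2   0  -3 ]
  [ 0  0   0  0   1  -1 ]
  [ 0  0   0  0   0   0 ]
R1 -> R1 + 2·R3
  [ 1  0  -4  3  0  -1 ]
  [ 0  1  -3  2  0  -3 ]
  [ 0  0   0  0  1  -1 ]
  [ 0  0   0  0  0   0 ]
The reduced form has 3 nonzero rows.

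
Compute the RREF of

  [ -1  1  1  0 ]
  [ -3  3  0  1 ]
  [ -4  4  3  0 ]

Multiply R1 by -1.
  [  1  -1  -1  0 ]
  [ -3   3   0  1 ]
  [ -4   4   3  0 ]
Add 3 times R1 to R2.
  [  1  -1  -1  0 ]
  [  0   0  -3  1 ]
  [ -4   4   3  0 ]
Add 4 times R1 to R3.
  [ 1  -1  -1  0 ]
  [ 0   0  -3  1 ]
  [ 0   0  -1  0 ]
Multiply R2 by -1/3.
  [ 1  -1  -1     0 ]
  [ 0   0   1  -1/3 ]
  [ 0   0  -1     0 ]
Add R2 to R3.
  [ 1  -1  -1     0 ]
  [ 0   0   1  -1/3 ]
  [ 0   0   0  -1/3 ]
Multiply R3 by -3.
  [ 1  -1  -1     0 ]
  [ 0   0   1  -1/3 ]
  [ 0   0   0     1 ]
Add 1/3 times R3 to R2.
  [ 1  -1  -1  0 ]
  [ 0   0   1  0 ]
  [ 0   0   0  1 ]
Add R2 to R1.
  [ 1  -1  0  0 ]
  [ 0   0  1  0 ]
  [ 0   0  0  1 ]

[[1, -1, 0, 0], [0, 0, 1, 0], [0, 0, 0, 1]]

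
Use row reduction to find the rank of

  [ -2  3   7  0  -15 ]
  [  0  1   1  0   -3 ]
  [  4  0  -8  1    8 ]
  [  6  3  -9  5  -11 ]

rank = 3

r1 → -1/2·r1
r3 → r3 − 4·r1
r4 → r4 − 6·r1
r3 → r3 − 6·r2
r4 → r4 − 12·r2
r4 → r4 − 5·r3
r1 → r1 + 3/2·r2
The reduced form has 3 nonzero rows.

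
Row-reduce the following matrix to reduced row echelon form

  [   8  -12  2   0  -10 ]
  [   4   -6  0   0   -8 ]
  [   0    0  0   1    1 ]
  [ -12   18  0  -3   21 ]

r1 → 1/8·r1
  [   1  -3/2  1/4   0  -5/4 ]
  [   4    -6    0   0    -8 ]
  [   0     0    0   1     1 ]
  [ -12    18    0  -3    21 ]
r2 → r2 − 4·r1
  [   1  -3/2  1/4   0  -5/4 ]
  [   0     0   -1   0    -3 ]
  [   0     0    0   1     1 ]
  [ -12    18    0  -3    21 ]
r4 → r4 + 12·r1
  [ 1  -3/2  1/4   0  -5/4 ]
  [ 0     0   -1   0    -3 ]
  [ 0     0    0   1     1 ]
  [ 0     0    3  -3     6 ]
r2 → -1·r2
  [ 1  -3/2  1/4   0  -5/4 ]
  [ 0     0    1   0     3 ]
  [ 0     0    0   1     1 ]
  [ 0     0    3  -3     6 ]
r4 → r4 − 3·r2
  [ 1  -3/2  1/4   0  -5/4 ]
  [ 0     0    1   0     3 ]
  [ 0     0    0   1     1 ]
  [ 0     0    0  -3    -3 ]
r4 → r4 + 3·r3
  [ 1  -3/2  1/4  0  -5/4 ]
  [ 0     0    1  0     3 ]
  [ 0     0    0  1     1 ]
  [ 0     0    0  0     0 ]
r1 → r1 − 1/4·r2
  [ 1  -3/2  0  0  -2 ]
  [ 0     0  1  0   3 ]
  [ 0     0  0  1   1 ]
  [ 0     0  0  0   0 ]

[[1, -3/2, 0, 0, -2], [0, 0, 1, 0, 3], [0, 0, 0, 1, 1], [0, 0, 0, 0, 0]]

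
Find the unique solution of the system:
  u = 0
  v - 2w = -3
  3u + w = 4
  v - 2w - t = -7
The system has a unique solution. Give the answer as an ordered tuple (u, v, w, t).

Form the augmented matrix and row-reduce:
  [ 1  0   0   0  |   0 ]
  [ 0  1  -2   0  |  -3 ]
  [ 3  0   1   0  |   4 ]
  [ 0  1  -2  -1  |  -7 ]
r3 → r3 − 3·r1
  [ 1  0   0   0  |   0 ]
  [ 0  1  -2   0  |  -3 ]
  [ 0  0   1   0  |   4 ]
  [ 0  1  -2  -1  |  -7 ]
r4 → r4 − r2
  [ 1  0   0   0  |   0 ]
  [ 0  1  -2   0  |  -3 ]
  [ 0  0   1   0  |   4 ]
  [ 0  0   0  -1  |  -4 ]
r4 → -1·r4
  [ 1  0   0  0  |   0 ]
  [ 0  1  -2  0  |  -3 ]
  [ 0  0   1  0  |   4 ]
  [ 0  0   0  1  |   4 ]
r2 → r2 + 2·r3
  [ 1  0  0  0  |  0 ]
  [ 0  1  0  0  |  5 ]
  [ 0  0  1  0  |  4 ]
  [ 0  0  0  1  |  4 ]
Reading off the last column: u = 0, v = 5, w = 4, t = 4.

(0, 5, 4, 4)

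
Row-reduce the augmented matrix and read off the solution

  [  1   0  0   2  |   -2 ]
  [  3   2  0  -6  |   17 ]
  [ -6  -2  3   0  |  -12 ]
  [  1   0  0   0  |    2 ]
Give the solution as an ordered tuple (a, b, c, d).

(2, -1/2, -1/3, -2)

ρ2 := ρ2 − 3·ρ1
  [  1   0  0    2  |   -2 ]
  [  0   2  0  -12  |   23 ]
  [ -6  -2  3    0  |  -12 ]
  [  1   0  0    0  |    2 ]
ρ3 := ρ3 + 6·ρ1
  [ 1   0  0    2  |   -2 ]
  [ 0   2  0  -12  |   23 ]
  [ 0  -2  3   12  |  -24 ]
  [ 1   0  0    0  |    2 ]
ρ4 := ρ4 − ρ1
  [ 1   0  0    2  |   -2 ]
  [ 0   2  0  -12  |   23 ]
  [ 0  -2  3   12  |  -24 ]
  [ 0   0  0   -2  |    4 ]
ρ2 := 1/2·ρ2
  [ 1   0  0   2  |    -2 ]
  [ 0   1  0  -6  |  23/2 ]
  [ 0  -2  3  12  |   -24 ]
  [ 0   0  0  -2  |     4 ]
ρ3 := ρ3 + 2·ρ2
  [ 1  0  0   2  |    -2 ]
  [ 0  1  0  -6  |  23/2 ]
  [ 0  0  3   0  |    -1 ]
  [ 0  0  0  -2  |     4 ]
ρ3 := 1/3·ρ3
  [ 1  0  0   2  |    -2 ]
  [ 0  1  0  -6  |  23/2 ]
  [ 0  0  1   0  |  -1/3 ]
  [ 0  0  0  -2  |     4 ]
ρ4 := -1/2·ρ4
  [ 1  0  0   2  |    -2 ]
  [ 0  1  0  -6  |  23/2 ]
  [ 0  0  1   0  |  -1/3 ]
  [ 0  0  0   1  |    -2 ]
ρ2 := ρ2 + 6·ρ4
  [ 1  0  0  2  |    -2 ]
  [ 0  1  0  0  |  -1/2 ]
  [ 0  0  1  0  |  -1/3 ]
  [ 0  0  0  1  |    -2 ]
ρ1 := ρ1 − 2·ρ4
  [ 1  0  0  0  |     2 ]
  [ 0  1  0  0  |  -1/2 ]
  [ 0  0  1  0  |  -1/3 ]
  [ 0  0  0  1  |    -2 ]
Reading off the last column: a = 2, b = -1/2, c = -1/3, d = -2.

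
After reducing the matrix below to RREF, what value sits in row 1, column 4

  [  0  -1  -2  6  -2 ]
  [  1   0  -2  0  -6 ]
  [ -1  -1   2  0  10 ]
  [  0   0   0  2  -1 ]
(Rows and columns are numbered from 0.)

-4

ρ1 <=> ρ2
  [  1   0  -2  0  -6 ]
  [  0  -1  -2  6  -2 ]
  [ -1  -1   2  0  10 ]
  [  0   0   0  2  -1 ]
ρ3 ← ρ3 + ρ1
  [ 1   0  -2  0  -6 ]
  [ 0  -1  -2  6  -2 ]
  [ 0  -1   0  0   4 ]
  [ 0   0   0  2  -1 ]
ρ2 ← -1·ρ2
  [ 1   0  -2   0  -6 ]
  [ 0   1   2  -6   2 ]
  [ 0  -1   0   0   4 ]
  [ 0   0   0   2  -1 ]
ρ3 ← ρ3 + ρ2
  [ 1  0  -2   0  -6 ]
  [ 0  1   2  -6   2 ]
  [ 0  0   2  -6   6 ]
  [ 0  0   0   2  -1 ]
ρ3 ← 1/2·ρ3
  [ 1  0  -2   0  -6 ]
  [ 0  1   2  -6   2 ]
  [ 0  0   1  -3   3 ]
  [ 0  0   0   2  -1 ]
ρ4 ← 1/2·ρ4
  [ 1  0  -2   0    -6 ]
  [ 0  1   2  -6     2 ]
  [ 0  0   1  -3     3 ]
  [ 0  0   0   1  -1/2 ]
ρ3 ← ρ3 + 3·ρ4
  [ 1  0  -2   0    -6 ]
  [ 0  1   2  -6     2 ]
  [ 0  0   1   0   3/2 ]
  [ 0  0   0   1  -1/2 ]
ρ2 ← ρ2 + 6·ρ4
  [ 1  0  -2  0    -6 ]
  [ 0  1   2  0    -1 ]
  [ 0  0   1  0   3/2 ]
  [ 0  0   0  1  -1/2 ]
ρ2 ← ρ2 − 2·ρ3
  [ 1  0  -2  0    -6 ]
  [ 0  1   0  0    -4 ]
  [ 0  0   1  0   3/2 ]
  [ 0  0   0  1  -1/2 ]
ρ1 ← ρ1 + 2·ρ3
  [ 1  0  0  0    -3 ]
  [ 0  1  0  0    -4 ]
  [ 0  0  1  0   3/2 ]
  [ 0  0  0  1  -1/2 ]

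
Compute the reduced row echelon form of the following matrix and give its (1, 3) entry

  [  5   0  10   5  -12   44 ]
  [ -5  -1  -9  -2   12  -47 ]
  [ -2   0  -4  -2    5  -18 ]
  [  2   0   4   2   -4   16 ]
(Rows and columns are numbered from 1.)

r1 → 1/5·r1
  [  1   0   2   1  -12/5  44/5 ]
  [ -5  -1  -9  -2     12   -47 ]
  [ -2   0  -4  -2      5   -18 ]
  [  2   0   4   2     -4    16 ]
r2 → r2 + 5·r1
  [  1   0   2   1  -12/5  44/5 ]
  [  0  -1   1   3      0    -3 ]
  [ -2   0  -4  -2      5   -18 ]
  [  2   0   4   2     -4    16 ]
r3 → r3 + 2·r1
  [ 1   0  2  1  -12/5  44/5 ]
  [ 0  -1  1  3      0    -3 ]
  [ 0   0  0  0    1/5  -2/5 ]
  [ 2   0  4  2     -4    16 ]
r4 → r4 − 2·r1
  [ 1   0  2  1  -12/5  44/5 ]
  [ 0  -1  1  3      0    -3 ]
  [ 0   0  0  0    1/5  -2/5 ]
  [ 0   0  0  0    4/5  -8/5 ]
r2 → -1·r2
  [ 1  0   2   1  -12/5  44/5 ]
  [ 0  1  -1  -3      0     3 ]
  [ 0  0   0   0    1/5  -2/5 ]
  [ 0  0   0   0    4/5  -8/5 ]
r3 → 5·r3
  [ 1  0   2   1  -12/5  44/5 ]
  [ 0  1  -1  -3      0     3 ]
  [ 0  0   0   0      1    -2 ]
  [ 0  0   0   0    4/5  -8/5 ]
r4 → r4 − 4/5·r3
  [ 1  0   2   1  -12/5  44/5 ]
  [ 0  1  -1  -3      0     3 ]
  [ 0  0   0   0      1    -2 ]
  [ 0  0   0   0      0     0 ]
r1 → r1 + 12/5·r3
  [ 1  0   2   1  0   4 ]
  [ 0  1  -1  -3  0   3 ]
  [ 0  0   0   0  1  -2 ]
  [ 0  0   0   0  0   0 ]

2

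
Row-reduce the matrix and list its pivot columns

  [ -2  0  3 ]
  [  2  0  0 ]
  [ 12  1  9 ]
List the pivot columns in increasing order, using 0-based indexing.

R1 := -1/2·R1
R2 := R2 − 2·R1
R3 := R3 − 12·R1
R2 <=> R3
R3 := 1/3·R3
R2 := R2 − 27·R3
R1 := R1 + 3/2·R3
Pivot columns are the columns containing a leading 1.

0, 1, 2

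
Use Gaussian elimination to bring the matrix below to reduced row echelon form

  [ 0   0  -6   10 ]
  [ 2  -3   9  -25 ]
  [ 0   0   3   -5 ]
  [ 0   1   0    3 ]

[[1, 0, 0, -1/2], [0, 1, 0, 3], [0, 0, 1, -5/3], [0, 0, 0, 0]]

Swap R1 and R2.
  [ 2  -3   9  -25 ]
  [ 0   0  -6   10 ]
  [ 0   0   3   -5 ]
  [ 0   1   0    3 ]
Multiply R1 by 1/2.
  [ 1  -3/2  9/2  -25/2 ]
  [ 0     0   -6     10 ]
  [ 0     0    3     -5 ]
  [ 0     1    0      3 ]
Swap R2 and R4.
  [ 1  -3/2  9/2  -25/2 ]
  [ 0     1    0      3 ]
  [ 0     0    3     -5 ]
  [ 0     0   -6     10 ]
Multiply R3 by 1/3.
  [ 1  -3/2  9/2  -25/2 ]
  [ 0     1    0      3 ]
  [ 0     0    1   -5/3 ]
  [ 0     0   -6     10 ]
Add 6 times R3 to R4.
  [ 1  -3/2  9/2  -25/2 ]
  [ 0     1    0      3 ]
  [ 0     0    1   -5/3 ]
  [ 0     0    0      0 ]
Subtract 9/2 times R3 from R1.
  [ 1  -3/2  0    -5 ]
  [ 0     1  0     3 ]
  [ 0     0  1  -5/3 ]
  [ 0     0  0     0 ]
Add 3/2 times R2 to R1.
  [ 1  0  0  -1/2 ]
  [ 0  1  0     3 ]
  [ 0  0  1  -5/3 ]
  [ 0  0  0     0 ]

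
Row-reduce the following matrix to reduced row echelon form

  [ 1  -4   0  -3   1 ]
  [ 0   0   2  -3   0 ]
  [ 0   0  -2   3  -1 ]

ρ2 := 1/2·ρ2
  [ 1  -4   0    -3   1 ]
  [ 0   0   1  -3/2   0 ]
  [ 0   0  -2     3  -1 ]
ρ3 := ρ3 + 2·ρ2
  [ 1  -4  0    -3   1 ]
  [ 0   0  1  -3/2   0 ]
  [ 0   0  0     0  -1 ]
ρ3 := -1·ρ3
  [ 1  -4  0    -3  1 ]
  [ 0   0  1  -3/2  0 ]
  [ 0   0  0     0  1 ]
ρ1 := ρ1 − ρ3
  [ 1  -4  0    -3  0 ]
  [ 0   0  1  -3/2  0 ]
  [ 0   0  0     0  1 ]

[[1, -4, 0, -3, 0], [0, 0, 1, -3/2, 0], [0, 0, 0, 0, 1]]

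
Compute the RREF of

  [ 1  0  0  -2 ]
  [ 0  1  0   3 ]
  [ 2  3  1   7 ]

ρ3 → ρ3 − 2·ρ1
  [ 1  0  0  -2 ]
  [ 0  1  0   3 ]
  [ 0  3  1  11 ]
ρ3 → ρ3 − 3·ρ2
  [ 1  0  0  -2 ]
  [ 0  1  0   3 ]
  [ 0  0  1   2 ]

[[1, 0, 0, -2], [0, 1, 0, 3], [0, 0, 1, 2]]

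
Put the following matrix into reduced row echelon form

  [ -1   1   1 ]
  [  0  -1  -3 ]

ρ1 := -1·ρ1
  [ 1  -1  -1 ]
  [ 0  -1  -3 ]
ρ2 := -1·ρ2
  [ 1  -1  -1 ]
  [ 0   1   3 ]
ρ1 := ρ1 + ρ2
  [ 1  0  2 ]
  [ 0  1  3 ]

[[1, 0, 2], [0, 1, 3]]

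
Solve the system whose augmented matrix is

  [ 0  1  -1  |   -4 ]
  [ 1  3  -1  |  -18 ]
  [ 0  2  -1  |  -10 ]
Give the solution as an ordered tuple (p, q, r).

ρ1 ↔ ρ2
  [ 1  3  -1  |  -18 ]
  [ 0  1  -1  |   -4 ]
  [ 0  2  -1  |  -10 ]
ρ3 ← ρ3 − 2·ρ2
  [ 1  3  -1  |  -18 ]
  [ 0  1  -1  |   -4 ]
  [ 0  0   1  |   -2 ]
ρ2 ← ρ2 + ρ3
  [ 1  3  -1  |  -18 ]
  [ 0  1   0  |   -6 ]
  [ 0  0   1  |   -2 ]
ρ1 ← ρ1 + ρ3
  [ 1  3  0  |  -20 ]
  [ 0  1  0  |   -6 ]
  [ 0  0  1  |   -2 ]
ρ1 ← ρ1 − 3·ρ2
  [ 1  0  0  |  -2 ]
  [ 0  1  0  |  -6 ]
  [ 0  0  1  |  -2 ]
Reading off the last column: p = -2, q = -6, r = -2.

(-2, -6, -2)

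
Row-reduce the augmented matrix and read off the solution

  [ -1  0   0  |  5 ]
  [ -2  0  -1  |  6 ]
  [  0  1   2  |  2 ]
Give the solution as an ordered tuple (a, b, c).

r1 := -1·r1
  [  1  0   0  |  -5 ]
  [ -2  0  -1  |   6 ]
  [  0  1   2  |   2 ]
r2 := r2 + 2·r1
  [ 1  0   0  |  -5 ]
  [ 0  0  -1  |  -4 ]
  [ 0  1   2  |   2 ]
r2 <=> r3
  [ 1  0   0  |  -5 ]
  [ 0  1   2  |   2 ]
  [ 0  0  -1  |  -4 ]
r3 := -1·r3
  [ 1  0  0  |  -5 ]
  [ 0  1  2  |   2 ]
  [ 0  0  1  |   4 ]
r2 := r2 − 2·r3
  [ 1  0  0  |  -5 ]
  [ 0  1  0  |  -6 ]
  [ 0  0  1  |   4 ]
Reading off the last column: a = -5, b = -6, c = 4.

(-5, -6, 4)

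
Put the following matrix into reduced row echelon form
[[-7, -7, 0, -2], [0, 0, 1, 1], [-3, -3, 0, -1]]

R1 → -1/7·R1
  [  1   1  0  2/7 ]
  [  0   0  1    1 ]
  [ -3  -3  0   -1 ]
R3 → R3 + 3·R1
  [ 1  1  0   2/7 ]
  [ 0  0  1     1 ]
  [ 0  0  0  -1/7 ]
R3 → -7·R3
  [ 1  1  0  2/7 ]
  [ 0  0  1    1 ]
  [ 0  0  0    1 ]
R2 → R2 − R3
  [ 1  1  0  2/7 ]
  [ 0  0  1    0 ]
  [ 0  0  0    1 ]
R1 → R1 − 2/7·R3
  [ 1  1  0  0 ]
  [ 0  0  1  0 ]
  [ 0  0  0  1 ]

[[1, 1, 0, 0], [0, 0, 1, 0], [0, 0, 0, 1]]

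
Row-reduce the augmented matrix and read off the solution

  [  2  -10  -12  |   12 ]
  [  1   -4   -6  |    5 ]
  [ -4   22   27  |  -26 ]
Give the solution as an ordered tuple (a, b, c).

r1 → 1/2·r1
  [  1  -5  -6  |    6 ]
  [  1  -4  -6  |    5 ]
  [ -4  22  27  |  -26 ]
r2 → r2 − r1
  [  1  -5  -6  |    6 ]
  [  0   1   0  |   -1 ]
  [ -4  22  27  |  -26 ]
r3 → r3 + 4·r1
  [ 1  -5  -6  |   6 ]
  [ 0   1   0  |  -1 ]
  [ 0   2   3  |  -2 ]
r3 → r3 − 2·r2
  [ 1  -5  -6  |   6 ]
  [ 0   1   0  |  -1 ]
  [ 0   0   3  |   0 ]
r3 → 1/3·r3
  [ 1  -5  -6  |   6 ]
  [ 0   1   0  |  -1 ]
  [ 0   0   1  |   0 ]
r1 → r1 + 6·r3
  [ 1  -5  0  |   6 ]
  [ 0   1  0  |  -1 ]
  [ 0   0  1  |   0 ]
r1 → r1 + 5·r2
  [ 1  0  0  |   1 ]
  [ 0  1  0  |  -1 ]
  [ 0  0  1  |   0 ]
Reading off the last column: a = 1, b = -1, c = 0.

(1, -1, 0)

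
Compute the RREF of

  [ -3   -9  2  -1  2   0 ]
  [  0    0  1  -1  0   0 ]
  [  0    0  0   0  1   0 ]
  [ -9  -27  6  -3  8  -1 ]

R1 → -1/3·R1
  [  1    3  -2/3  1/3  -2/3   0 ]
  [  0    0     1   -1     0   0 ]
  [  0    0     0    0     1   0 ]
  [ -9  -27     6   -3     8  -1 ]
R4 → R4 + 9·R1
  [ 1  3  -2/3  1/3  -2/3   0 ]
  [ 0  0     1   -1     0   0 ]
  [ 0  0     0    0     1   0 ]
  [ 0  0     0    0     2  -1 ]
R4 → R4 − 2·R3
  [ 1  3  -2/3  1/3  -2/3   0 ]
  [ 0  0     1   -1     0   0 ]
  [ 0  0     0    0     1   0 ]
  [ 0  0     0    0     0  -1 ]
R4 → -1·R4
  [ 1  3  -2/3  1/3  -2/3  0 ]
  [ 0  0     1   -1     0  0 ]
  [ 0  0     0    0     1  0 ]
  [ 0  0     0    0     0  1 ]
R1 → R1 + 2/3·R3
  [ 1  3  -2/3  1/3  0  0 ]
  [ 0  0     1   -1  0  0 ]
  [ 0  0     0    0  1  0 ]
  [ 0  0     0    0  0  1 ]
R1 → R1 + 2/3·R2
  [ 1  3  0  -1/3  0  0 ]
  [ 0  0  1    -1  0  0 ]
  [ 0  0  0     0  1  0 ]
  [ 0  0  0     0  0  1 ]

[[1, 3, 0, -1/3, 0, 0], [0, 0, 1, -1, 0, 0], [0, 0, 0, 0, 1, 0], [0, 0, 0, 0, 0, 1]]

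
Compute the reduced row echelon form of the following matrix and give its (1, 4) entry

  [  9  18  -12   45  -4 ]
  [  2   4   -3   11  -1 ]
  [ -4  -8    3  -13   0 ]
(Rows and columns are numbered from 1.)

1

R1 → 1/9·R1
  [  1   2  -4/3    5  -4/9 ]
  [  2   4    -3   11    -1 ]
  [ -4  -8     3  -13     0 ]
R2 → R2 − 2·R1
  [  1   2  -4/3    5  -4/9 ]
  [  0   0  -1/3    1  -1/9 ]
  [ -4  -8     3  -13     0 ]
R3 → R3 + 4·R1
  [ 1  2  -4/3  5   -4/9 ]
  [ 0  0  -1/3  1   -1/9 ]
  [ 0  0  -7/3  7  -16/9 ]
R2 → -3·R2
  [ 1  2  -4/3   5   -4/9 ]
  [ 0  0     1  -3    1/3 ]
  [ 0  0  -7/3   7  -16/9 ]
R3 → R3 + 7/3·R2
  [ 1  2  -4/3   5  -4/9 ]
  [ 0  0     1  -3   1/3 ]
  [ 0  0     0   0    -1 ]
R3 → -1·R3
  [ 1  2  -4/3   5  -4/9 ]
  [ 0  0     1  -3   1/3 ]
  [ 0  0     0   0     1 ]
R2 → R2 − 1/3·R3
  [ 1  2  -4/3   5  -4/9 ]
  [ 0  0     1  -3     0 ]
  [ 0  0     0   0     1 ]
R1 → R1 + 4/9·R3
  [ 1  2  -4/3   5  0 ]
  [ 0  0     1  -3  0 ]
  [ 0  0     0   0  1 ]
R1 → R1 + 4/3·R2
  [ 1  2  0   1  0 ]
  [ 0  0  1  -3  0 ]
  [ 0  0  0   0  1 ]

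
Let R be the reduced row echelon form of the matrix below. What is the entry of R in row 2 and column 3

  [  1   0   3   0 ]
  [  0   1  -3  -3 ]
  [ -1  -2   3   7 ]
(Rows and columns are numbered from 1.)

-3

ρ3 -> ρ3 + ρ1
  [ 1   0   3   0 ]
  [ 0   1  -3  -3 ]
  [ 0  -2   6   7 ]
ρ3 -> ρ3 + 2·ρ2
  [ 1  0   3   0 ]
  [ 0  1  -3  -3 ]
  [ 0  0   0   1 ]
ρ2 -> ρ2 + 3·ρ3
  [ 1  0   3  0 ]
  [ 0  1  -3  0 ]
  [ 0  0   0  1 ]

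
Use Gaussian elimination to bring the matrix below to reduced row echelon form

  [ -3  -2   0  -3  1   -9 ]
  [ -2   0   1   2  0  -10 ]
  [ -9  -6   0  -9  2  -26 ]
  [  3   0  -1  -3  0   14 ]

[[1, 0, 0, -1, 0, 4], [0, 1, 0, 3, 0, -2], [0, 0, 1, 0, 0, -2], [0, 0, 0, 0, 1, -1]]

r1 → -1/3·r1
  [  1  2/3   0   1  -1/3    3 ]
  [ -2    0   1   2     0  -10 ]
  [ -9   -6   0  -9     2  -26 ]
  [  3    0  -1  -3     0   14 ]
r2 → r2 + 2·r1
  [  1  2/3   0   1  -1/3    3 ]
  [  0  4/3   1   4  -2/3   -4 ]
  [ -9   -6   0  -9     2  -26 ]
  [  3    0  -1  -3     0   14 ]
r3 → r3 + 9·r1
  [ 1  2/3   0   1  -1/3   3 ]
  [ 0  4/3   1   4  -2/3  -4 ]
  [ 0    0   0   0    -1   1 ]
  [ 3    0  -1  -3     0  14 ]
r4 → r4 − 3·r1
  [ 1  2/3   0   1  -1/3   3 ]
  [ 0  4/3   1   4  -2/3  -4 ]
  [ 0    0   0   0    -1   1 ]
  [ 0   -2  -1  -6     1   5 ]
r2 → 3/4·r2
  [ 1  2/3    0   1  -1/3   3 ]
  [ 0    1  3/4   3  -1/2  -3 ]
  [ 0    0    0   0    -1   1 ]
  [ 0   -2   -1  -6     1   5 ]
r4 → r4 + 2·r2
  [ 1  2/3    0  1  -1/3   3 ]
  [ 0    1  3/4  3  -1/2  -3 ]
  [ 0    0    0  0    -1   1 ]
  [ 0    0  1/2  0     0  -1 ]
r3 <-> r4
  [ 1  2/3    0  1  -1/3   3 ]
  [ 0    1  3/4  3  -1/2  -3 ]
  [ 0    0  1/2  0     0  -1 ]
  [ 0    0    0  0    -1   1 ]
r3 → 2·r3
  [ 1  2/3    0  1  -1/3   3 ]
  [ 0    1  3/4  3  -1/2  -3 ]
  [ 0    0    1  0     0  -2 ]
  [ 0    0    0  0    -1   1 ]
r4 → -1·r4
  [ 1  2/3    0  1  -1/3   3 ]
  [ 0    1  3/4  3  -1/2  -3 ]
  [ 0    0    1  0     0  -2 ]
  [ 0    0    0  0     1  -1 ]
r2 → r2 + 1/2·r4
  [ 1  2/3    0  1  -1/3     3 ]
  [ 0    1  3/4  3     0  -7/2 ]
  [ 0    0    1  0     0    -2 ]
  [ 0    0    0  0     1    -1 ]
r1 → r1 + 1/3·r4
  [ 1  2/3    0  1  0   8/3 ]
  [ 0    1  3/4  3  0  -7/2 ]
  [ 0    0    1  0  0    -2 ]
  [ 0    0    0  0  1    -1 ]
r2 → r2 − 3/4·r3
  [ 1  2/3  0  1  0  8/3 ]
  [ 0    1  0  3  0   -2 ]
  [ 0    0  1  0  0   -2 ]
  [ 0    0  0  0  1   -1 ]
r1 → r1 − 2/3·r2
  [ 1  0  0  -1  0   4 ]
  [ 0  1  0   3  0  -2 ]
  [ 0  0  1   0  0  -2 ]
  [ 0  0  0   0  1  -1 ]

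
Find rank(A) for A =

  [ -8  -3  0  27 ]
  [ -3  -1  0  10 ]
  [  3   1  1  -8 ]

Multiply R1 by -1/8.
  [  1  3/8  0  -27/8 ]
  [ -3   -1  0     10 ]
  [  3    1  1     -8 ]
Add 3 times R1 to R2.
  [ 1  3/8  0  -27/8 ]
  [ 0  1/8  0   -1/8 ]
  [ 3    1  1     -8 ]
Subtract 3 times R1 from R3.
  [ 1   3/8  0  -27/8 ]
  [ 0   1/8  0   -1/8 ]
  [ 0  -1/8  1   17/8 ]
Multiply R2 by 8.
  [ 1   3/8  0  -27/8 ]
  [ 0     1  0     -1 ]
  [ 0  -1/8  1   17/8 ]
Add 1/8 times R2 to R3.
  [ 1  3/8  0  -27/8 ]
  [ 0    1  0     -1 ]
  [ 0    0  1      2 ]
Subtract 3/8 times R2 from R1.
  [ 1  0  0  -3 ]
  [ 0  1  0  -1 ]
  [ 0  0  1   2 ]
The reduced form has 3 nonzero rows.

rank = 3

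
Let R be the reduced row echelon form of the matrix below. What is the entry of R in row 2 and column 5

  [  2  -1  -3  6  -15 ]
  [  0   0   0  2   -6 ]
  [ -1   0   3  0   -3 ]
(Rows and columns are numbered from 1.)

Multiply r1 by 1/2.
  [  1  -1/2  -3/2  3  -15/2 ]
  [  0     0     0  2     -6 ]
  [ -1     0     3  0     -3 ]
Add r1 to r3.
  [ 1  -1/2  -3/2  3  -15/2 ]
  [ 0     0     0  2     -6 ]
  [ 0  -1/2   3/2  3  -21/2 ]
Swap r2 and r3.
  [ 1  -1/2  -3/2  3  -15/2 ]
  [ 0  -1/2   3/2  3  -21/2 ]
  [ 0     0     0  2     -6 ]
Multiply r2 by -2.
  [ 1  -1/2  -3/2   3  -15/2 ]
  [ 0     1    -3  -6     21 ]
  [ 0     0     0   2     -6 ]
Multiply r3 by 1/2.
  [ 1  -1/2  -3/2   3  -15/2 ]
  [ 0     1    -3  -6     21 ]
  [ 0     0     0   1     -3 ]
Add 6 times r3 to r2.
  [ 1  -1/2  -3/2  3  -15/2 ]
  [ 0     1    -3  0      3 ]
  [ 0     0     0  1     -3 ]
Subtract 3 times r3 from r1.
  [ 1  -1/2  -3/2  0  3/2 ]
  [ 0     1    -3  0    3 ]
  [ 0     0     0  1   -3 ]
Add 1/2 times r2 to r1.
  [ 1  0  -3  0   3 ]
  [ 0  1  -3  0   3 ]
  [ 0  0   0  1  -3 ]

3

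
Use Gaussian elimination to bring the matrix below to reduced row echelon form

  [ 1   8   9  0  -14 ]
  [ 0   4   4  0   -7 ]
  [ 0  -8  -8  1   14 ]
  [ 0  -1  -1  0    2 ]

R2 := 1/4·R2
R3 := R3 + 8·R2
R4 := R4 + R2
R4 := 4·R4
R2 := R2 + 7/4·R4
R1 := R1 + 14·R4
R1 := R1 − 8·R2

[[1, 0, 1, 0, 0], [0, 1, 1, 0, 0], [0, 0, 0, 1, 0], [0, 0, 0, 0, 1]]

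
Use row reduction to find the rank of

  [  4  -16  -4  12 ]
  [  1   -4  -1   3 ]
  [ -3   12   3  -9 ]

r1 ← 1/4·r1
  [  1  -4  -1   3 ]
  [  1  -4  -1   3 ]
  [ -3  12   3  -9 ]
r2 ← r2 − r1
  [  1  -4  -1   3 ]
  [  0   0   0   0 ]
  [ -3  12   3  -9 ]
r3 ← r3 + 3·r1
  [ 1  -4  -1  3 ]
  [ 0   0   0  0 ]
  [ 0   0   0  0 ]
The reduced form has 1 nonzero row.

rank = 1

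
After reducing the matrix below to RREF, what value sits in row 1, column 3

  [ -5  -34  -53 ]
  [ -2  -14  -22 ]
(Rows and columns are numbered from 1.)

-3

R1 := -1/5·R1
  [  1  34/5  53/5 ]
  [ -2   -14   -22 ]
R2 := R2 + 2·R1
  [ 1  34/5  53/5 ]
  [ 0  -2/5  -4/5 ]
R2 := -5/2·R2
  [ 1  34/5  53/5 ]
  [ 0     1     2 ]
R1 := R1 − 34/5·R2
  [ 1  0  -3 ]
  [ 0  1   2 ]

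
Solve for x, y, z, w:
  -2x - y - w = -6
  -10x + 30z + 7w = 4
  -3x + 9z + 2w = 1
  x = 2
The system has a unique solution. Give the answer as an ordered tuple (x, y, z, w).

(2, 0, 1/3, 2)

Form the augmented matrix and row-reduce:
  [  -2  -1   0  -1  |  -6 ]
  [ -10   0  30   7  |   4 ]
  [  -3   0   9   2  |   1 ]
  [   1   0   0   0  |   2 ]
Multiply R1 by -1/2.
  [   1  1/2   0  1/2  |  3 ]
  [ -10    0  30    7  |  4 ]
  [  -3    0   9    2  |  1 ]
  [   1    0   0    0  |  2 ]
Add 10 times R1 to R2.
  [  1  1/2   0  1/2  |   3 ]
  [  0    5  30   12  |  34 ]
  [ -3    0   9    2  |   1 ]
  [  1    0   0    0  |   2 ]
Add 3 times R1 to R3.
  [ 1  1/2   0  1/2  |   3 ]
  [ 0    5  30   12  |  34 ]
  [ 0  3/2   9  7/2  |  10 ]
  [ 1    0   0    0  |   2 ]
Subtract R1 from R4.
  [ 1   1/2   0   1/2  |   3 ]
  [ 0     5  30    12  |  34 ]
  [ 0   3/2   9   7/2  |  10 ]
  [ 0  -1/2   0  -1/2  |  -1 ]
Multiply R2 by 1/5.
  [ 1   1/2  0   1/2  |     3 ]
  [ 0     1  6  12/5  |  34/5 ]
  [ 0   3/2  9   7/2  |    10 ]
  [ 0  -1/2  0  -1/2  |    -1 ]
Subtract 3/2 times R2 from R3.
  [ 1   1/2  0    1/2  |     3 ]
  [ 0     1  6   12/5  |  34/5 ]
  [ 0     0  0  -1/10  |  -1/5 ]
  [ 0  -1/2  0   -1/2  |    -1 ]
Add 1/2 times R2 to R4.
  [ 1  1/2  0    1/2  |     3 ]
  [ 0    1  6   12/5  |  34/5 ]
  [ 0    0  0  -1/10  |  -1/5 ]
  [ 0    0  3   7/10  |  12/5 ]
Swap R3 and R4.
  [ 1  1/2  0    1/2  |     3 ]
  [ 0    1  6   12/5  |  34/5 ]
  [ 0    0  3   7/10  |  12/5 ]
  [ 0    0  0  -1/10  |  -1/5 ]
Multiply R3 by 1/3.
  [ 1  1/2  0    1/2  |     3 ]
  [ 0    1  6   12/5  |  34/5 ]
  [ 0    0  1   7/30  |   4/5 ]
  [ 0    0  0  -1/10  |  -1/5 ]
Multiply R4 by -10.
  [ 1  1/2  0   1/2  |     3 ]
  [ 0    1  6  12/5  |  34/5 ]
  [ 0    0  1  7/30  |   4/5 ]
  [ 0    0  0     1  |     2 ]
Subtract 7/30 times R4 from R3.
  [ 1  1/2  0   1/2  |     3 ]
  [ 0    1  6  12/5  |  34/5 ]
  [ 0    0  1     0  |   1/3 ]
  [ 0    0  0     1  |     2 ]
Subtract 12/5 times R4 from R2.
  [ 1  1/2  0  1/2  |    3 ]
  [ 0    1  6    0  |    2 ]
  [ 0    0  1    0  |  1/3 ]
  [ 0    0  0    1  |    2 ]
Subtract 1/2 times R4 from R1.
  [ 1  1/2  0  0  |    2 ]
  [ 0    1  6  0  |    2 ]
  [ 0    0  1  0  |  1/3 ]
  [ 0    0  0  1  |    2 ]
Subtract 6 times R3 from R2.
  [ 1  1/2  0  0  |    2 ]
  [ 0    1  0  0  |    0 ]
  [ 0    0  1  0  |  1/3 ]
  [ 0    0  0  1  |    2 ]
Subtract 1/2 times R2 from R1.
  [ 1  0  0  0  |    2 ]
  [ 0  1  0  0  |    0 ]
  [ 0  0  1  0  |  1/3 ]
  [ 0  0  0  1  |    2 ]
Reading off the last column: x = 2, y = 0, z = 1/3, w = 2.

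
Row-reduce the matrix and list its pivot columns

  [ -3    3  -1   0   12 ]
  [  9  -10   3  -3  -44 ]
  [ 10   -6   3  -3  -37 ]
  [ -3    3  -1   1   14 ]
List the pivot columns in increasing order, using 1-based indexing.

1, 2, 3, 4

Multiply R1 by -1/3.
  [  1   -1  1/3   0   -4 ]
  [  9  -10    3  -3  -44 ]
  [ 10   -6    3  -3  -37 ]
  [ -3    3   -1   1   14 ]
Subtract 9 times R1 from R2.
  [  1  -1  1/3   0   -4 ]
  [  0  -1    0  -3   -8 ]
  [ 10  -6    3  -3  -37 ]
  [ -3   3   -1   1   14 ]
Subtract 10 times R1 from R3.
  [  1  -1   1/3   0  -4 ]
  [  0  -1     0  -3  -8 ]
  [  0   4  -1/3  -3   3 ]
  [ -3   3    -1   1  14 ]
Add 3 times R1 to R4.
  [ 1  -1   1/3   0  -4 ]
  [ 0  -1     0  -3  -8 ]
  [ 0   4  -1/3  -3   3 ]
  [ 0   0     0   1   2 ]
Multiply R2 by -1.
  [ 1  -1   1/3   0  -4 ]
  [ 0   1     0   3   8 ]
  [ 0   4  -1/3  -3   3 ]
  [ 0   0     0   1   2 ]
Subtract 4 times R2 from R3.
  [ 1  -1   1/3    0   -4 ]
  [ 0   1     0    3    8 ]
  [ 0   0  -1/3  -15  -29 ]
  [ 0   0     0    1    2 ]
Multiply R3 by -3.
  [ 1  -1  1/3   0  -4 ]
  [ 0   1    0   3   8 ]
  [ 0   0    1  45  87 ]
  [ 0   0    0   1   2 ]
Subtract 45 times R4 from R3.
  [ 1  -1  1/3  0  -4 ]
  [ 0   1    0  3   8 ]
  [ 0   0    1  0  -3 ]
  [ 0   0    0  1   2 ]
Subtract 3 times R4 from R2.
  [ 1  -1  1/3  0  -4 ]
  [ 0   1    0  0   2 ]
  [ 0   0    1  0  -3 ]
  [ 0   0    0  1   2 ]
Subtract 1/3 times R3 from R1.
  [ 1  -1  0  0  -3 ]
  [ 0   1  0  0   2 ]
  [ 0   0  1  0  -3 ]
  [ 0   0  0  1   2 ]
Add R2 to R1.
  [ 1  0  0  0  -1 ]
  [ 0  1  0  0   2 ]
  [ 0  0  1  0  -3 ]
  [ 0  0  0  1   2 ]
Pivot columns are the columns containing a leading 1.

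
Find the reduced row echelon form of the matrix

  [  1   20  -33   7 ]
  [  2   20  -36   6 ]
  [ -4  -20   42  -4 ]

[[1, 0, -3, -1], [0, 1, -3/2, 2/5], [0, 0, 0, 0]]

Subtract 2 times R1 from R2.
  [  1   20  -33   7 ]
  [  0  -20   30  -8 ]
  [ -4  -20   42  -4 ]
Add 4 times R1 to R3.
  [ 1   20  -33   7 ]
  [ 0  -20   30  -8 ]
  [ 0   60  -90  24 ]
Multiply R2 by -1/20.
  [ 1  20   -33    7 ]
  [ 0   1  -3/2  2/5 ]
  [ 0  60   -90   24 ]
Subtract 60 times R2 from R3.
  [ 1  20   -33    7 ]
  [ 0   1  -3/2  2/5 ]
  [ 0   0     0    0 ]
Subtract 20 times R2 from R1.
  [ 1  0    -3   -1 ]
  [ 0  1  -3/2  2/5 ]
  [ 0  0     0    0 ]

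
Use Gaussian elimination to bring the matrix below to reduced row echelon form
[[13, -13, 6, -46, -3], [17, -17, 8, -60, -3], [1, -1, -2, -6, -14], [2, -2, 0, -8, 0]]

R1 := 1/13·R1
  [  1   -1  6/13  -46/13  -3/13 ]
  [ 17  -17     8     -60     -3 ]
  [  1   -1    -2      -6    -14 ]
  [  2   -2     0      -8      0 ]
R2 := R2 − 17·R1
  [ 1  -1  6/13  -46/13  -3/13 ]
  [ 0   0  2/13    2/13  12/13 ]
  [ 1  -1    -2      -6    -14 ]
  [ 2  -2     0      -8      0 ]
R3 := R3 − R1
  [ 1  -1    6/13  -46/13    -3/13 ]
  [ 0   0    2/13    2/13    12/13 ]
  [ 0   0  -32/13  -32/13  -179/13 ]
  [ 2  -2       0      -8        0 ]
R4 := R4 − 2·R1
  [ 1  -1    6/13  -46/13    -3/13 ]
  [ 0   0    2/13    2/13    12/13 ]
  [ 0   0  -32/13  -32/13  -179/13 ]
  [ 0   0  -12/13  -12/13     6/13 ]
R2 := 13/2·R2
  [ 1  -1    6/13  -46/13    -3/13 ]
  [ 0   0       1       1        6 ]
  [ 0   0  -32/13  -32/13  -179/13 ]
  [ 0   0  -12/13  -12/13     6/13 ]
R3 := R3 + 32/13·R2
  [ 1  -1    6/13  -46/13  -3/13 ]
  [ 0   0       1       1      6 ]
  [ 0   0       0       0      1 ]
  [ 0   0  -12/13  -12/13   6/13 ]
R4 := R4 + 12/13·R2
  [ 1  -1  6/13  -46/13  -3/13 ]
  [ 0   0     1       1      6 ]
  [ 0   0     0       0      1 ]
  [ 0   0     0       0      6 ]
R4 := R4 − 6·R3
  [ 1  -1  6/13  -46/13  -3/13 ]
  [ 0   0     1       1      6 ]
  [ 0   0     0       0      1 ]
  [ 0   0     0       0      0 ]
R2 := R2 − 6·R3
  [ 1  -1  6/13  -46/13  -3/13 ]
  [ 0   0     1       1      0 ]
  [ 0   0     0       0      1 ]
  [ 0   0     0       0      0 ]
R1 := R1 + 3/13·R3
  [ 1  -1  6/13  -46/13  0 ]
  [ 0   0     1       1  0 ]
  [ 0   0     0       0  1 ]
  [ 0   0     0       0  0 ]
R1 := R1 − 6/13·R2
  [ 1  -1  0  -4  0 ]
  [ 0   0  1   1  0 ]
  [ 0   0  0   0  1 ]
  [ 0   0  0   0  0 ]

[[1, -1, 0, -4, 0], [0, 0, 1, 1, 0], [0, 0, 0, 0, 1], [0, 0, 0, 0, 0]]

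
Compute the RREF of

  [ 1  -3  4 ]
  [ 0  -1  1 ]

[[1, 0, 1], [0, 1, -1]]

ρ2 ← -1·ρ2
ρ1 ← ρ1 + 3·ρ2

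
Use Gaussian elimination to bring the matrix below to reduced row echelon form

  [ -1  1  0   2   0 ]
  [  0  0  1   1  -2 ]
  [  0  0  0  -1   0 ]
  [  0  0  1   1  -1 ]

[[1, -1, 0, 0, 0], [0, 0, 1, 0, 0], [0, 0, 0, 1, 0], [0, 0, 0, 0, 1]]

R1 ← -1·R1
  [ 1  -1  0  -2   0 ]
  [ 0   0  1   1  -2 ]
  [ 0   0  0  -1   0 ]
  [ 0   0  1   1  -1 ]
R4 ← R4 − R2
  [ 1  -1  0  -2   0 ]
  [ 0   0  1   1  -2 ]
  [ 0   0  0  -1   0 ]
  [ 0   0  0   0   1 ]
R3 ← -1·R3
  [ 1  -1  0  -2   0 ]
  [ 0   0  1   1  -2 ]
  [ 0   0  0   1   0 ]
  [ 0   0  0   0   1 ]
R2 ← R2 + 2·R4
  [ 1  -1  0  -2  0 ]
  [ 0   0  1   1  0 ]
  [ 0   0  0   1  0 ]
  [ 0   0  0   0  1 ]
R2 ← R2 − R3
  [ 1  -1  0  -2  0 ]
  [ 0   0  1   0  0 ]
  [ 0   0  0   1  0 ]
  [ 0   0  0   0  1 ]
R1 ← R1 + 2·R3
  [ 1  -1  0  0  0 ]
  [ 0   0  1  0  0 ]
  [ 0   0  0  1  0 ]
  [ 0   0  0  0  1 ]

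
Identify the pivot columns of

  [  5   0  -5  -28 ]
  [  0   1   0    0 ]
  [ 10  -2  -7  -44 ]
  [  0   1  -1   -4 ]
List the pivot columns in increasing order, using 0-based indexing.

r1 → 1/5·r1
  [  1   0  -1  -28/5 ]
  [  0   1   0      0 ]
  [ 10  -2  -7    -44 ]
  [  0   1  -1     -4 ]
r3 → r3 − 10·r1
  [ 1   0  -1  -28/5 ]
  [ 0   1   0      0 ]
  [ 0  -2   3     12 ]
  [ 0   1  -1     -4 ]
r3 → r3 + 2·r2
  [ 1  0  -1  -28/5 ]
  [ 0  1   0      0 ]
  [ 0  0   3     12 ]
  [ 0  1  -1     -4 ]
r4 → r4 − r2
  [ 1  0  -1  -28/5 ]
  [ 0  1   0      0 ]
  [ 0  0   3     12 ]
  [ 0  0  -1     -4 ]
r3 → 1/3·r3
  [ 1  0  -1  -28/5 ]
  [ 0  1   0      0 ]
  [ 0  0   1      4 ]
  [ 0  0  -1     -4 ]
r4 → r4 + r3
  [ 1  0  -1  -28/5 ]
  [ 0  1   0      0 ]
  [ 0  0   1      4 ]
  [ 0  0   0      0 ]
r1 → r1 + r3
  [ 1  0  0  -8/5 ]
  [ 0  1  0     0 ]
  [ 0  0  1     4 ]
  [ 0  0  0     0 ]
Pivot columns are the columns containing a leading 1.

0, 1, 2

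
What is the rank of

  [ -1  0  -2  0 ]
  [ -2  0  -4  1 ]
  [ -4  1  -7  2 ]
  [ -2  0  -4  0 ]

Multiply R1 by -1.
  [  1  0   2  0 ]
  [ -2  0  -4  1 ]
  [ -4  1  -7  2 ]
  [ -2  0  -4  0 ]
Add 2 times R1 to R2.
  [  1  0   2  0 ]
  [  0  0   0  1 ]
  [ -4  1  -7  2 ]
  [ -2  0  -4  0 ]
Add 4 times R1 to R3.
  [  1  0   2  0 ]
  [  0  0   0  1 ]
  [  0  1   1  2 ]
  [ -2  0  -4  0 ]
Add 2 times R1 to R4.
  [ 1  0  2  0 ]
  [ 0  0  0  1 ]
  [ 0  1  1  2 ]
  [ 0  0  0  0 ]
Swap R2 and R3.
  [ 1  0  2  0 ]
  [ 0  1  1  2 ]
  [ 0  0  0  1 ]
  [ 0  0  0  0 ]
Subtract 2 times R3 from R2.
  [ 1  0  2  0 ]
  [ 0  1  1  0 ]
  [ 0  0  0  1 ]
  [ 0  0  0  0 ]
The reduced form has 3 nonzero rows.

rank = 3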